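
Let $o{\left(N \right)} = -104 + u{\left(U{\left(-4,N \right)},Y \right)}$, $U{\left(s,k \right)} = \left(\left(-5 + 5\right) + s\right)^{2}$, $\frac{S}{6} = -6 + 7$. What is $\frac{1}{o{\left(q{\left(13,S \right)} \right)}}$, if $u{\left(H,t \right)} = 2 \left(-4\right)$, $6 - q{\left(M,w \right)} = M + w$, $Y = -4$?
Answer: $- \frac{1}{112} \approx -0.0089286$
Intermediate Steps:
$S = 6$ ($S = 6 \left(-6 + 7\right) = 6 \cdot 1 = 6$)
$q{\left(M,w \right)} = 6 - M - w$ ($q{\left(M,w \right)} = 6 - \left(M + w\right) = 6 - M - w$)
$U{\left(s,k \right)} = s^{2}$ ($U{\left(s,k \right)} = \left(0 + s\right)^{2} = s^{2}$)
$u{\left(H,t \right)} = -8$
$o{\left(N \right)} = -112$ ($o{\left(N \right)} = -104 - 8 = -112$)
$\frac{1}{o{\left(q{\left(13,S \right)} \right)}} = \frac{1}{-112} = - \frac{1}{112}$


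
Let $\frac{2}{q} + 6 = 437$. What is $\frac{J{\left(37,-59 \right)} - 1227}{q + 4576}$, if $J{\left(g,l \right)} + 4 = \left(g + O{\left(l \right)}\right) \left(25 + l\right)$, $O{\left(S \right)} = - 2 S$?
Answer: $- \frac{2801931}{1972258} \approx -1.4207$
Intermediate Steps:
$q = \frac{2}{431}$ ($q = \frac{2}{-6 + 437} = \frac{2}{431} \approx 0.0046404$)
$J{\left(g,l \right)} = -4 + \left(25 + l\right) \left(g - 2 l\right)$ ($J{\left(g,l \right)} = -4 + \left(g - 2 l\right) \left(25 + l\right) = -4 + \left(25 + l\right) \left(g - 2 l\right)$)
$\frac{J{\left(37,-59 \right)} - 1227}{q + 4576} = \frac{\left(-4 - -2950 - 2 \left(-59\right)^{2} + 25 \cdot 37 + 37 \left(-59\right)\right) - 1227}{\frac{2}{431} + 4576} = \frac{\left(-4 + 2950 - 6962 + 925 - 2183\right) - 1227}{\frac{1972258}{431}} = \left(\left(-4 + 2950 - 6962 + 925 - 2183\right) - 1227\right) \frac{431}{1972258} = \left(-5274 - 1227\right) \frac{431}{1972258} = \left(-6501\right) \frac{431}{1972258} = - \frac{2801931}{1972258}$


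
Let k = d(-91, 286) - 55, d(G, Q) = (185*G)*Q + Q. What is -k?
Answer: 4814579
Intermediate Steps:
d(G, Q) = Q + 185*G*Q (d(G, Q) = 185*G*Q + Q = Q + 185*G*Q)
k = -4814579 (k = 286*(1 + 185*(-91)) - 55 = 286*(1 - 16835) - 55 = 286*(-16834) - 55 = -4814524 - 55 = -4814579)
-k = -1*(-4814579) = 4814579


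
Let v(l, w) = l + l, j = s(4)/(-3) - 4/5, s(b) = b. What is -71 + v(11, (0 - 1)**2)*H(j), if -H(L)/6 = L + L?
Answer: 2461/5 ≈ 492.20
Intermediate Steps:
j = -32/15 (j = 4/(-3) - 4/5 = 4*(-1/3) - 4*1/5 = -4/3 - 4/5 = -32/15 ≈ -2.1333)
H(L) = -12*L (H(L) = -6*(L + L) = -12*L)
v(l, w) = 2*l
-71 + v(11, (0 - 1)**2)*H(j) = -71 + (2*11)*(-12*(-32/15)) = -71 + 22*(128/5) = -71 + 2816/5 = 2461/5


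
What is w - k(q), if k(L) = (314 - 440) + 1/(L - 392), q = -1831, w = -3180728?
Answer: -7070478245/2223 ≈ -3.1806e+6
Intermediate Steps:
k(L) = -126 + 1/(-392 + L)
w - k(q) = -3180728 - (49393 - 126*(-1831))/(-392 - 1831) = -3180728 - (49393 + 230706)/(-2223) = -3180728 - (-1)*280099/2223 = -3180728 - 1*(-280099/2223) = -3180728 + 280099/2223 = -7070478245/2223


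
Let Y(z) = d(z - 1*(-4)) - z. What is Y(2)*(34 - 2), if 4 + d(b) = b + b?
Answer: 192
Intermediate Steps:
d(b) = -4 + 2*b (d(b) = -4 + (b + b) = -4 + 2*b)
Y(z) = 4 + z (Y(z) = (-4 + 2*(z - 1*(-4))) - z = (-4 + 2*(z + 4)) - z = (-4 + 2*(4 + z)) - z = (-4 + (8 + 2*z)) - z = (4 + 2*z) - z = 4 + z)
Y(2)*(34 - 2) = (4 + 2)*(34 - 2) = 6*32 = 192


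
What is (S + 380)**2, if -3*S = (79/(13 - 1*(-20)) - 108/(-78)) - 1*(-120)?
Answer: 190060249681/1656369 ≈ 1.1475e+5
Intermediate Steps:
S = -53101/1287 (S = -((79/(13 - 1*(-20)) - 108/(-78)) - 1*(-120))/3 = -((79/(13 + 20) - 108*(-1/78)) + 120)/3 = -((79/33 + 18/13) + 120)/3 = -(1621/429 + 120)/3 = -1/3*53101/429 = -53101/1287 ≈ -41.260)
(S + 380)**2 = (-53101/1287 + 380)**2 = (435959/1287)**2 = 190060249681/1656369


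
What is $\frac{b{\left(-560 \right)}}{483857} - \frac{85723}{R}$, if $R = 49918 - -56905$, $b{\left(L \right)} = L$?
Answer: $- \frac{41537494491}{51687056311} \approx -0.80363$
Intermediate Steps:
$R = 106823$ ($R = 49918 + 56905 = 106823$)
$\frac{b{\left(-560 \right)}}{483857} - \frac{85723}{R} = - \frac{560}{483857} - \frac{85723}{106823} = - \frac{41537494491}{51687056311}$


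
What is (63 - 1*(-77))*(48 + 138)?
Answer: 26040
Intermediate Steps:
(63 - 1*(-77))*(48 + 138) = (63 + 77)*186 = 140*186 = 26040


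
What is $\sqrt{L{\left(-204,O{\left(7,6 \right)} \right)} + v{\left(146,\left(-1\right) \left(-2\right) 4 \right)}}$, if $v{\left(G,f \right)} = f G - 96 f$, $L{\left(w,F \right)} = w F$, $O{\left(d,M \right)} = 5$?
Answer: $2 i \sqrt{155} \approx 24.9 i$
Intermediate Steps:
$L{\left(w,F \right)} = F w$
$v{\left(G,f \right)} = - 96 f + G f$ ($v{\left(G,f \right)} = G f - 96 f = - 96 f + G f$)
$\sqrt{L{\left(-204,O{\left(7,6 \right)} \right)} + v{\left(146,\left(-1\right) \left(-2\right) 4 \right)}} = \sqrt{5 \left(-204\right) + \left(-1\right) \left(-2\right) 4 \left(-96 + 146\right)} = \sqrt{-1020 + 2 \cdot 4 \cdot 50} = \sqrt{-1020 + 8 \cdot 50} = \sqrt{-1020 + 400} = \sqrt{-620} = 2 i \sqrt{155}$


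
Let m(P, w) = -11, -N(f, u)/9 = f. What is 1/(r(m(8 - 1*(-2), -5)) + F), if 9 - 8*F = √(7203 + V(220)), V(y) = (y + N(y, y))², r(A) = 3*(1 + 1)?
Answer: -228/1550777 - 4*√3104803/1550777 ≈ -0.0046920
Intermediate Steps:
N(f, u) = -9*f
r(A) = 6 (r(A) = 3*2 = 6)
V(y) = 64*y² (V(y) = (y - 9*y)² = (-8*y)² = 64*y²)
F = 9/8 - √3104803/8 (F = 9/8 - √(7203 + 64*220²)/8 = 9/8 - √(7203 + 64*48400)/8 = 9/8 - √(7203 + 3097600)/8 = 9/8 - √3104803/8 ≈ -219.13)
1/(r(m(8 - 1*(-2), -5)) + F) = 1/(6 + (9/8 - √3104803/8)) = 1/(57/8 - √3104803/8)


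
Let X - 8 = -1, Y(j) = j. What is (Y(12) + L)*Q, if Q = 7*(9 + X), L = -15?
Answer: -336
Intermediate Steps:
X = 7 (X = 8 - 1 = 7)
Q = 112 (Q = 7*(9 + 7) = 7*16 = 112)
(Y(12) + L)*Q = (12 - 15)*112 = -3*112 = -336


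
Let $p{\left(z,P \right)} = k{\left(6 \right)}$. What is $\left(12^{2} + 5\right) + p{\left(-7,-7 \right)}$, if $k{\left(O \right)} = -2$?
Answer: $147$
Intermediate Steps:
$p{\left(z,P \right)} = -2$
$\left(12^{2} + 5\right) + p{\left(-7,-7 \right)} = \left(12^{2} + 5\right) - 2 = \left(144 + 5\right) - 2 = 149 - 2 = 147$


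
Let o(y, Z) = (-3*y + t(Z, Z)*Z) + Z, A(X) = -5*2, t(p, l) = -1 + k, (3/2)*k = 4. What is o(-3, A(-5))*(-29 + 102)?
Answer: -3869/3 ≈ -1289.7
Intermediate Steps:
k = 8/3 (k = (⅔)*4 = 8/3 ≈ 2.6667)
t(p, l) = 5/3 (t(p, l) = -1 + 8/3 = 5/3)
A(X) = -10
o(y, Z) = -3*y + 8*Z/3 (o(y, Z) = (-3*y + 5*Z/3) + Z = -3*y + 8*Z/3)
o(-3, A(-5))*(-29 + 102) = (-3*(-3) + (8/3)*(-10))*(-29 + 102) = (9 - 80/3)*73 = -53/3*73 = -3869/3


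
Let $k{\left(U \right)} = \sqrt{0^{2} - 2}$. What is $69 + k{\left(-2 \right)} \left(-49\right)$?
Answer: $69 - 49 i \sqrt{2} \approx 69.0 - 69.297 i$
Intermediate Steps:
$k{\left(U \right)} = i \sqrt{2}$ ($k{\left(U \right)} = \sqrt{0 - 2} = \sqrt{-2} = i \sqrt{2}$)
$69 + k{\left(-2 \right)} \left(-49\right) = 69 + i \sqrt{2} \left(-49\right) = 69 - 49 i \sqrt{2}$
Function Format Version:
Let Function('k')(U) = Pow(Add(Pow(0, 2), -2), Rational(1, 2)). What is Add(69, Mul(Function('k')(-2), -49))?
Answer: Add(69, Mul(-49, I, Pow(2, Rational(1, 2)))) ≈ Add(69.000, Mul(-69.297, I))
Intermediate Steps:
Function('k')(U) = Mul(I, Pow(2, Rational(1, 2))) (Function('k')(U) = Pow(Add(0, -2), Rational(1, 2)) = Pow(-2, Rational(1, 2)) = Mul(I, Pow(2, Rational(1, 2))))
Add(69, Mul(Function('k')(-2), -49)) = Add(69, Mul(Mul(I, Pow(2, Rational(1, 2))), -49)) = Add(69, Mul(-49, I, Pow(2, Rational(1, 2))))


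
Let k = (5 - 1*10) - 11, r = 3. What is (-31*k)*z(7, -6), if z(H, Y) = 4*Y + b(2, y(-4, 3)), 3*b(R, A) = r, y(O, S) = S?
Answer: -11408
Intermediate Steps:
b(R, A) = 1 (b(R, A) = (⅓)*3 = 1)
k = -16 (k = (5 - 10) - 11 = -5 - 11 = -16)
z(H, Y) = 1 + 4*Y (z(H, Y) = 4*Y + 1 = 1 + 4*Y)
(-31*k)*z(7, -6) = (-31*(-16))*(1 + 4*(-6)) = 496*(1 - 24) = 496*(-23) = -11408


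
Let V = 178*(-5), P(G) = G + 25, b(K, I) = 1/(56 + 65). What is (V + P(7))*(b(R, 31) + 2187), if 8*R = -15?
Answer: -20640984/11 ≈ -1.8765e+6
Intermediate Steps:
R = -15/8 (R = (⅛)*(-15) = -15/8 ≈ -1.8750)
b(K, I) = 1/121
P(G) = 25 + G
V = -890
(V + P(7))*(b(R, 31) + 2187) = (-890 + (25 + 7))*(1/121 + 2187) = (-890 + 32)*(264628/121) = -858*264628/121 = -20640984/11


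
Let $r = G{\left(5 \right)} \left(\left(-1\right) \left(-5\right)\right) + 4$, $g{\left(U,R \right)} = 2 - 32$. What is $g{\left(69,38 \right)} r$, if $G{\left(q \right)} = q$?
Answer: $-870$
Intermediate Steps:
$g{\left(U,R \right)} = -30$ ($g{\left(U,R \right)} = 2 - 32 = -30$)
$r = 29$ ($r = 5 \left(\left(-1\right) \left(-5\right)\right) + 4 = 5 \cdot 5 + 4 = 25 + 4 = 29$)
$g{\left(69,38 \right)} r = \left(-30\right) 29 = -870$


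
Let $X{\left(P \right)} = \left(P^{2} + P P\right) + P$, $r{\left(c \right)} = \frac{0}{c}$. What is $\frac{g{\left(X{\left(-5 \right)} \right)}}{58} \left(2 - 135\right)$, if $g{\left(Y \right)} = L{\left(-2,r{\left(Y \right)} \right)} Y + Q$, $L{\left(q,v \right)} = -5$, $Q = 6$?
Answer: $\frac{29127}{58} \approx 502.19$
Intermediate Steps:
$r{\left(c \right)} = 0$
$X{\left(P \right)} = P + 2 P^{2}$ ($X{\left(P \right)} = \left(P^{2} + P^{2}\right) + P = 2 P^{2} + P = P + 2 P^{2}$)
$g{\left(Y \right)} = 6 - 5 Y$ ($g{\left(Y \right)} = - 5 Y + 6 = 6 - 5 Y$)
$\frac{g{\left(X{\left(-5 \right)} \right)}}{58} \left(2 - 135\right) = \frac{6 - 5 \left(- 5 \left(1 + 2 \left(-5\right)\right)\right)}{58} \left(2 - 135\right) = \left(6 - 5 \left(- 5 \left(1 - 10\right)\right)\right) \frac{1}{58} \left(-133\right) = \left(6 - 5 \left(\left(-5\right) \left(-9\right)\right)\right) \frac{1}{58} \left(-133\right) = \left(6 - 225\right) \frac{1}{58} \left(-133\right) = \left(-219\right) \frac{1}{58} \left(-133\right) = \left(- \frac{219}{58}\right) \left(-133\right) = \frac{29127}{58}$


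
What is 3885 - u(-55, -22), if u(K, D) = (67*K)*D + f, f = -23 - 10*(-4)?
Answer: -77202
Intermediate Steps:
f = 17 (f = -23 + 40 = 17)
u(K, D) = 17 + 67*D*K (u(K, D) = (67*K)*D + 17 = 67*D*K + 17 = 17 + 67*D*K)
3885 - u(-55, -22) = 3885 - (17 + 67*(-22)*(-55)) = 3885 - (17 + 81070) = 3885 - 1*81087 = 3885 - 81087 = -77202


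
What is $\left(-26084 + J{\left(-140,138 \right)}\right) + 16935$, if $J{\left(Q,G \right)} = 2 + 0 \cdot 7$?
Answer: $-9147$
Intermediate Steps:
$J{\left(Q,G \right)} = 2$ ($J{\left(Q,G \right)} = 2 + 0 = 2$)
$\left(-26084 + J{\left(-140,138 \right)}\right) + 16935 = \left(-26084 + 2\right) + 16935 = -26082 + 16935 = -9147$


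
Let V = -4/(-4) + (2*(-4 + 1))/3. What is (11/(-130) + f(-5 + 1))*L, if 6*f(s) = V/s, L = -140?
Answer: 469/78 ≈ 6.0128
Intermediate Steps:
V = -1 (V = -4*(-¼) + (2*(-3))*(⅓) = 1 - 6*⅓ = 1 - 2 = -1)
f(s) = -1/(6*s) (f(s) = (-1/s)/6 = -1/(6*s))
(11/(-130) + f(-5 + 1))*L = (11/(-130) - 1/(6*(-5 + 1)))*(-140) = (11*(-1/130) - ⅙/(-4))*(-140) = (-11/130 - ⅙*(-¼))*(-140) = (-11/130 + 1/24)*(-140) = -67/1560*(-140) = 469/78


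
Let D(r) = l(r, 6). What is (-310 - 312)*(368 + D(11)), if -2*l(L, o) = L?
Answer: -225475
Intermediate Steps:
l(L, o) = -L/2
D(r) = -r/2
(-310 - 312)*(368 + D(11)) = (-310 - 312)*(368 - ½*11) = -622*(368 - 11/2) = -622*725/2 = -225475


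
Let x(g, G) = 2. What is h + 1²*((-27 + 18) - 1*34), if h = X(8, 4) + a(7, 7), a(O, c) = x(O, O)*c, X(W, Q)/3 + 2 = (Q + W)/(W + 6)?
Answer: -227/7 ≈ -32.429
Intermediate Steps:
X(W, Q) = -6 + 3*(Q + W)/(6 + W) (X(W, Q) = -6 + 3*((Q + W)/(W + 6)) = -6 + 3*((Q + W)/(6 + W)) = -6 + 3*(Q + W)/(6 + W))
a(O, c) = 2*c
h = 74/7 (h = 3*(-12 + 4 - 1*8)/(6 + 8) + 2*7 = 3*(-12 + 4 - 8)/14 + 14 = 3*(1/14)*(-16) + 14 = -24/7 + 14 = 74/7 ≈ 10.571)
h + 1²*((-27 + 18) - 1*34) = 74/7 + 1²*((-27 + 18) - 1*34) = 74/7 + 1*(-9 - 34) = 74/7 + 1*(-43) = 74/7 - 43 = -227/7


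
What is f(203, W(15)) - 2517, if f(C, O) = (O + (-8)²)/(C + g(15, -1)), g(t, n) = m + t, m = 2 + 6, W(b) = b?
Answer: -568763/226 ≈ -2516.6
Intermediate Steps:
m = 8
g(t, n) = 8 + t
f(C, O) = (64 + O)/(23 + C) (f(C, O) = (O + (-8)²)/(C + (8 + 15)) = (O + 64)/(C + 23) = (64 + O)/(23 + C))
f(203, W(15)) - 2517 = (64 + 15)/(23 + 203) - 2517 = 79/226 - 2517 = -568763/226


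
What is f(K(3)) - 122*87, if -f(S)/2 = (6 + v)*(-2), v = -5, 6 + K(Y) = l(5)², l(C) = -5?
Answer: -10610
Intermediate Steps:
K(Y) = 19 (K(Y) = -6 + (-5)² = -6 + 25 = 19)
f(S) = 4 (f(S) = -2*(6 - 5)*(-2) = -2*(-2) = 4)
f(K(3)) - 122*87 = 4 - 122*87 = 4 - 10614 = -10610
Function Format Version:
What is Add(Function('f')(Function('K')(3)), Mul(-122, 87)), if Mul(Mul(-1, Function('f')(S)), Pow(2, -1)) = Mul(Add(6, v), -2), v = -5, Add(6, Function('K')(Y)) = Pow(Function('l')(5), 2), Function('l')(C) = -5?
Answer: -10610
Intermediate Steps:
Function('K')(Y) = 19 (Function('K')(Y) = Add(-6, Pow(-5, 2)) = Add(-6, 25) = 19)
Function('f')(S) = 4 (Function('f')(S) = Mul(-2, Mul(Add(6, -5), -2)) = Mul(-2, Mul(1, -2)) = Mul(-2, -2) = 4)
Add(Function('f')(Function('K')(3)), Mul(-122, 87)) = Add(4, Mul(-122, 87)) = Add(4, -10614) = -10610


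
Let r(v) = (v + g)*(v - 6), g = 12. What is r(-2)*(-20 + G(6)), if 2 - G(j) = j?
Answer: 1920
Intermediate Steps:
G(j) = 2 - j
r(v) = (-6 + v)*(12 + v) (r(v) = (v + 12)*(v - 6) = (12 + v)*(-6 + v) = (-6 + v)*(12 + v))
r(-2)*(-20 + G(6)) = (-72 + (-2)**2 + 6*(-2))*(-20 + (2 - 1*6)) = (-72 + 4 - 12)*(-20 + (2 - 6)) = -80*(-20 - 4) = -80*(-24) = 1920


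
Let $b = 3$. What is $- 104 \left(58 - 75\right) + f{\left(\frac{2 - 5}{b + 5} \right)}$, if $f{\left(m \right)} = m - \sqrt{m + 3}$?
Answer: $\frac{14141}{8} - \frac{\sqrt{42}}{4} \approx 1766.0$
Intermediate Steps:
$f{\left(m \right)} = m - \sqrt{3 + m}$
$- 104 \left(58 - 75\right) + f{\left(\frac{2 - 5}{b + 5} \right)} = - 104 \left(58 - 75\right) + \left(\frac{2 - 5}{3 + 5} - \sqrt{3 + \frac{2 - 5}{3 + 5}}\right) = \left(-104\right) \left(-17\right) - \left(\frac{3}{8} + \sqrt{3 - \frac{3}{8}}\right) = 1768 - \left(\frac{3}{8} + \sqrt{3 - \frac{3}{8}}\right) = 1768 - \left(\frac{3}{8} + \sqrt{\frac{21}{8}}\right) = 1768 - \left(\frac{3}{8} + \frac{\sqrt{42}}{4}\right) = \frac{14141}{8} - \frac{\sqrt{42}}{4}$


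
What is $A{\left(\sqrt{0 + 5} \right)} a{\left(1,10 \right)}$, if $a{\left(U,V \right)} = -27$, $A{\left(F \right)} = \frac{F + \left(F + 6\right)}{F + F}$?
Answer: $-27 - \frac{81 \sqrt{5}}{5} \approx -63.224$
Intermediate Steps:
$A{\left(F \right)} = \frac{6 + 2 F}{2 F}$ ($A{\left(F \right)} = \frac{F + \left(6 + F\right)}{2 F} = \left(6 + 2 F\right) \frac{1}{2 F} = \frac{6 + 2 F}{2 F}$)
$A{\left(\sqrt{0 + 5} \right)} a{\left(1,10 \right)} = \frac{3 + \sqrt{0 + 5}}{\sqrt{0 + 5}} \left(-27\right) = \frac{3 + \sqrt{5}}{\sqrt{5}} \left(-27\right) = \frac{\sqrt{5}}{5} \left(3 + \sqrt{5}\right) \left(-27\right) = \frac{\sqrt{5} \left(3 + \sqrt{5}\right)}{5} \left(-27\right) = - \frac{27 \sqrt{5} \left(3 + \sqrt{5}\right)}{5}$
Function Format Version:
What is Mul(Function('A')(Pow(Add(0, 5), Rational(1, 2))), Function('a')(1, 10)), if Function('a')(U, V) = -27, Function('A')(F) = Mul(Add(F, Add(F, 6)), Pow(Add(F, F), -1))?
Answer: Add(-27, Mul(Rational(-81, 5), Pow(5, Rational(1, 2)))) ≈ -63.224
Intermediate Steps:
Function('A')(F) = Mul(Rational(1, 2), Pow(F, -1), Add(6, Mul(2, F))) (Function('A')(F) = Mul(Add(F, Add(6, F)), Pow(Mul(2, F), -1)) = Mul(Add(6, Mul(2, F)), Mul(Rational(1, 2), Pow(F, -1))) = Mul(Rational(1, 2), Pow(F, -1), Add(6, Mul(2, F))))
Mul(Function('A')(Pow(Add(0, 5), Rational(1, 2))), Function('a')(1, 10)) = Mul(Mul(Pow(Pow(Add(0, 5), Rational(1, 2)), -1), Add(3, Pow(Add(0, 5), Rational(1, 2)))), -27) = Mul(Mul(Pow(Pow(5, Rational(1, 2)), -1), Add(3, Pow(5, Rational(1, 2)))), -27) = Mul(Mul(Mul(Rational(1, 5), Pow(5, Rational(1, 2))), Add(3, Pow(5, Rational(1, 2)))), -27) = Mul(Mul(Rational(1, 5), Pow(5, Rational(1, 2)), Add(3, Pow(5, Rational(1, 2)))), -27) = Mul(Rational(-27, 5), Pow(5, Rational(1, 2)), Add(3, Pow(5, Rational(1, 2))))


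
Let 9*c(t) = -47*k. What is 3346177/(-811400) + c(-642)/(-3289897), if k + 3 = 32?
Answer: -99076093125721/24024801832200 ≈ -4.1239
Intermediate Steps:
k = 29 (k = -3 + 32 = 29)
c(t) = -1363/9 (c(t) = (-47*29)/9 = (⅑)*(-1363) = -1363/9)
3346177/(-811400) + c(-642)/(-3289897) = 3346177/(-811400) - 1363/9/(-3289897) = 3346177*(-1/811400) - 1363/9*(-1/3289897) = -3346177/811400 + 1363/29609073 = -99076093125721/24024801832200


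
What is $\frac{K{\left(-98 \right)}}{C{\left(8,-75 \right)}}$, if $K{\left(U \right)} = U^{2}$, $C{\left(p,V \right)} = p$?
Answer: $\frac{2401}{2} \approx 1200.5$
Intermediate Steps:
$\frac{K{\left(-98 \right)}}{C{\left(8,-75 \right)}} = \frac{\left(-98\right)^{2}}{8} = 9604 \cdot \frac{1}{8} = \frac{2401}{2}$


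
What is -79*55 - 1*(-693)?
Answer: -3652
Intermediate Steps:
-79*55 - 1*(-693) = -4345 + 693 = -3652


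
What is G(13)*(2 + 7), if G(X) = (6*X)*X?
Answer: 9126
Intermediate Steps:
G(X) = 6*X²
G(13)*(2 + 7) = (6*13²)*(2 + 7) = (6*169)*9 = 1014*9 = 9126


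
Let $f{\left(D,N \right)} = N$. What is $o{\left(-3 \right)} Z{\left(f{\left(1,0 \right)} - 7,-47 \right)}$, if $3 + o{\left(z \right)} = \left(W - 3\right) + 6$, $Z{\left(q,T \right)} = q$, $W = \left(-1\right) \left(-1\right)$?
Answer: $-7$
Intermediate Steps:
$W = 1$
$o{\left(z \right)} = 1$ ($o{\left(z \right)} = -3 + \left(\left(1 - 3\right) + 6\right) = -3 + \left(-2 + 6\right) = -3 + 4 = 1$)
$o{\left(-3 \right)} Z{\left(f{\left(1,0 \right)} - 7,-47 \right)} = 1 \left(0 - 7\right) = 1 \left(-7\right) = -7$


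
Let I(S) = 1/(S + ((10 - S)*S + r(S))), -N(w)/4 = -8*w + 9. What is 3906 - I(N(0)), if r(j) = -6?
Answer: 6632389/1698 ≈ 3906.0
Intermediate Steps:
N(w) = -36 + 32*w (N(w) = -4*(-8*w + 9) = -4*(9 - 8*w) = -36 + 32*w)
I(S) = 1/(-6 + S + S*(10 - S)) (I(S) = 1/(S + ((10 - S)*S - 6)) = 1/(S + (S*(10 - S) - 6)) = 1/(S + (-6 + S*(10 - S))) = 1/(-6 + S + S*(10 - S)))
3906 - I(N(0)) = 3906 - (-1)/(6 + (-36 + 32*0)² - 11*(-36 + 32*0)) = 3906 - (-1)/(6 + (-36 + 0)² - 11*(-36 + 0)) = 3906 - (-1)/(6 + (-36)² - 11*(-36)) = 3906 - (-1)/(6 + 1296 + 396) = 3906 - (-1)/1698 = 3906 - 1*(-1/1698) = 3906 + 1/1698 = 6632389/1698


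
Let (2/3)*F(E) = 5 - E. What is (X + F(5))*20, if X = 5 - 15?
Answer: -200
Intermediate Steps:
F(E) = 15/2 - 3*E/2 (F(E) = 3*(5 - E)/2 = 15/2 - 3*E/2)
X = -10
(X + F(5))*20 = (-10 + (15/2 - 3/2*5))*20 = (-10 + (15/2 - 15/2))*20 = (-10 + 0)*20 = -10*20 = -200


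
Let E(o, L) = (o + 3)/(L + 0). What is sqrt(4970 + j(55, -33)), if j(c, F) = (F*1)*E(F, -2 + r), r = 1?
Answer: 2*sqrt(995) ≈ 63.087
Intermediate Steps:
E(o, L) = (3 + o)/L
j(c, F) = F*(-3 - F) (j(c, F) = (F*1)*((3 + F)/(-2 + 1)) = F*((3 + F)/(-1)) = F*(-(3 + F)) = F*(-3 - F))
sqrt(4970 + j(55, -33)) = sqrt(4970 - 33*(-3 - 1*(-33))) = sqrt(4970 - 33*(-3 + 33)) = sqrt(4970 - 33*30) = sqrt(4970 - 990) = sqrt(3980) = 2*sqrt(995)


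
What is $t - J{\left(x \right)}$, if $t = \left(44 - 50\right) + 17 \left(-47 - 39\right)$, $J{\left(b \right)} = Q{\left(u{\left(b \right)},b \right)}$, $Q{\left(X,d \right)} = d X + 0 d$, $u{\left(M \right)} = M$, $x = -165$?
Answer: $-28693$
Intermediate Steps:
$Q{\left(X,d \right)} = X d$ ($Q{\left(X,d \right)} = X d + 0 = X d$)
$J{\left(b \right)} = b^{2}$ ($J{\left(b \right)} = b b = b^{2}$)
$t = -1468$ ($t = \left(44 - 50\right) + 17 \left(-47 - 39\right) = -6 + 17 \left(-86\right) = -6 - 1462 = -1468$)
$t - J{\left(x \right)} = -1468 - \left(-165\right)^{2} = -1468 - 27225 = -28693$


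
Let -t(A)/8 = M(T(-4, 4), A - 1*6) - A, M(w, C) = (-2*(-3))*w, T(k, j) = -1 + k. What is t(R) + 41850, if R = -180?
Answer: 40650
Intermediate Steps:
M(w, C) = 6*w
t(A) = 240 + 8*A (t(A) = -8*(6*(-1 - 4) - A) = -8*(6*(-5) - A) = -8*(-30 - A) = 240 + 8*A)
t(R) + 41850 = (240 + 8*(-180)) + 41850 = (240 - 1440) + 41850 = -1200 + 41850 = 40650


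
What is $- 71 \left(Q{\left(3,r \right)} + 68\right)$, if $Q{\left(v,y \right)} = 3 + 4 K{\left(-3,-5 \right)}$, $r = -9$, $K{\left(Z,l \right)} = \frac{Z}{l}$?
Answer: $- \frac{26057}{5} \approx -5211.4$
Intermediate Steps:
$Q{\left(v,y \right)} = \frac{27}{5}$ ($Q{\left(v,y \right)} = 3 + 4 \left(- \frac{3}{-5}\right) = 3 + 4 \left(\left(-3\right) \left(- \frac{1}{5}\right)\right) = 3 + 4 \cdot \frac{3}{5} = 3 + \frac{12}{5} = \frac{27}{5}$)
$- 71 \left(Q{\left(3,r \right)} + 68\right) = - 71 \left(\frac{27}{5} + 68\right) = \left(-71\right) \frac{367}{5} = - \frac{26057}{5}$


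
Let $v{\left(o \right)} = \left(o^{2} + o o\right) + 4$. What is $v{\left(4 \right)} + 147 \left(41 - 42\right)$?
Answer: $-111$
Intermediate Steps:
$v{\left(o \right)} = 4 + 2 o^{2}$ ($v{\left(o \right)} = \left(o^{2} + o^{2}\right) + 4 = 2 o^{2} + 4 = 4 + 2 o^{2}$)
$v{\left(4 \right)} + 147 \left(41 - 42\right) = \left(4 + 2 \cdot 4^{2}\right) + 147 \left(41 - 42\right) = \left(4 + 2 \cdot 16\right) + 147 \left(-1\right) = \left(4 + 32\right) - 147 = 36 - 147 = -111$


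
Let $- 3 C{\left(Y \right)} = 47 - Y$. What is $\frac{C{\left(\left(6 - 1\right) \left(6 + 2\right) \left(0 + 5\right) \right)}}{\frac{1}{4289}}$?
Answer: $218739$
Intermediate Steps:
$C{\left(Y \right)} = - \frac{47}{3} + \frac{Y}{3}$ ($C{\left(Y \right)} = - \frac{47 - Y}{3} = - \frac{47}{3} + \frac{Y}{3}$)
$\frac{C{\left(\left(6 - 1\right) \left(6 + 2\right) \left(0 + 5\right) \right)}}{\frac{1}{4289}} = \frac{- \frac{47}{3} + \frac{\left(6 - 1\right) \left(6 + 2\right) \left(0 + 5\right)}{3}}{\frac{1}{4289}} = \left(- \frac{47}{3} + \frac{5 \cdot 8 \cdot 5}{3}\right) \frac{1}{\frac{1}{4289}} = \left(- \frac{47}{3} + \frac{5 \cdot 40}{3}\right) 4289 = \left(- \frac{47}{3} + \frac{1}{3} \cdot 200\right) 4289 = \left(- \frac{47}{3} + \frac{200}{3}\right) 4289 = 51 \cdot 4289 = 218739$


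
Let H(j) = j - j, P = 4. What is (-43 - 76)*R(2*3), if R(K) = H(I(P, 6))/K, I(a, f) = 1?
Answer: 0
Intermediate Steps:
H(j) = 0
R(K) = 0 (R(K) = 0/K = 0)
(-43 - 76)*R(2*3) = (-43 - 76)*0 = -119*0 = 0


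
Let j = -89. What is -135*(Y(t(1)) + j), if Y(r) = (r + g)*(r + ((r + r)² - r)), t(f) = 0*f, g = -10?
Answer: 12015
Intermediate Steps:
t(f) = 0
Y(r) = 4*r²*(-10 + r) (Y(r) = (r - 10)*(r + ((r + r)² - r)) = (-10 + r)*(r + ((2*r)² - r)) = (-10 + r)*(r + (4*r² - r)) = (-10 + r)*(r + (-r + 4*r²)) = (-10 + r)*(4*r²) = 4*r²*(-10 + r))
-135*(Y(t(1)) + j) = -135*(4*0²*(-10 + 0) - 89) = -135*(4*0*(-10) - 89) = -135*(0 - 89) = -135*(-89) = 12015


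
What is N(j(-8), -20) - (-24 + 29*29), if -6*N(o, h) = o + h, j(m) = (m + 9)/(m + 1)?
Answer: -11391/14 ≈ -813.64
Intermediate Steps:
j(m) = (9 + m)/(1 + m)
N(o, h) = -h/6 - o/6 (N(o, h) = -(o + h)/6 = -(h + o)/6 = -h/6 - o/6)
N(j(-8), -20) - (-24 + 29*29) = (-⅙*(-20) - (9 - 8)/(6*(1 - 8))) - (-24 + 29*29) = (10/3 - 1/(6*(-7))) - (-24 + 841) = (10/3 - (-1)/42) - 1*817 = (10/3 - ⅙*(-⅐)) - 817 = (10/3 + 1/42) - 817 = 47/14 - 817 = -11391/14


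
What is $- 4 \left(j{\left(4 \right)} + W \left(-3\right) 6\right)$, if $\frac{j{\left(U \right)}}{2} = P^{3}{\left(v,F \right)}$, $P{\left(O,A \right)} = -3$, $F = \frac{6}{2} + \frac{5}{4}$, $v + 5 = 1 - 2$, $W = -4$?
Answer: $-72$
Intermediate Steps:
$v = -6$ ($v = -5 + \left(1 - 2\right) = -5 - 1 = -6$)
$F = \frac{17}{4}$ ($F = 6 \cdot \frac{1}{2} + 5 \cdot \frac{1}{4} = 3 + \frac{5}{4} = \frac{17}{4} \approx 4.25$)
$j{\left(U \right)} = -54$ ($j{\left(U \right)} = 2 \left(-3\right)^{3} = 2 \left(-27\right) = -54$)
$- 4 \left(j{\left(4 \right)} + W \left(-3\right) 6\right) = - 4 \left(-54 + \left(-4\right) \left(-3\right) 6\right) = - 4 \left(-54 + 12 \cdot 6\right) = - 4 \left(-54 + 72\right) = \left(-4\right) 18 = -72$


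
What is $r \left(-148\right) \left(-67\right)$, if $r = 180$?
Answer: $1784880$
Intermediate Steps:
$r \left(-148\right) \left(-67\right) = 180 \left(-148\right) \left(-67\right) = \left(-26640\right) \left(-67\right) = 1784880$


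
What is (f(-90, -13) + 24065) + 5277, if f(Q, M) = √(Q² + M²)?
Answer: 29342 + √8269 ≈ 29433.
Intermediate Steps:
f(Q, M) = √(M² + Q²)
(f(-90, -13) + 24065) + 5277 = (√((-13)² + (-90)²) + 24065) + 5277 = (√(169 + 8100) + 24065) + 5277 = (√8269 + 24065) + 5277 = (24065 + √8269) + 5277 = 29342 + √8269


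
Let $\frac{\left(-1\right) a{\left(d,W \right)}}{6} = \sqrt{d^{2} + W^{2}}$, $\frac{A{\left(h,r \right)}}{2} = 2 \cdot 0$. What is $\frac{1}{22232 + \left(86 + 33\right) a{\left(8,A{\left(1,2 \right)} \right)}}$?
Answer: $\frac{1}{16520} \approx 6.0533 \cdot 10^{-5}$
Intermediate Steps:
$A{\left(h,r \right)} = 0$ ($A{\left(h,r \right)} = 2 \cdot 2 \cdot 0 = 2 \cdot 0 = 0$)
$a{\left(d,W \right)} = - 6 \sqrt{W^{2} + d^{2}}$ ($a{\left(d,W \right)} = - 6 \sqrt{d^{2} + W^{2}} = - 6 \sqrt{W^{2} + d^{2}}$)
$\frac{1}{22232 + \left(86 + 33\right) a{\left(8,A{\left(1,2 \right)} \right)}} = \frac{1}{22232 + \left(86 + 33\right) \left(- 6 \sqrt{0^{2} + 8^{2}}\right)} = \frac{1}{22232 + 119 \left(- 6 \sqrt{0 + 64}\right)} = \frac{1}{22232 + 119 \left(- 6 \sqrt{64}\right)} = \frac{1}{22232 + 119 \left(\left(-6\right) 8\right)} = \frac{1}{22232 + 119 \left(-48\right)} = \frac{1}{22232 - 5712} = \frac{1}{16520}$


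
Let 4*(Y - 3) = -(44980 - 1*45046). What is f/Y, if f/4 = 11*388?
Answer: 34144/39 ≈ 875.49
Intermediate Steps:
Y = 39/2 (Y = 3 + (-(44980 - 1*45046))/4 = 3 + (-(44980 - 45046))/4 = 3 + (-1*(-66))/4 = 3 + (¼)*66 = 3 + 33/2 = 39/2 ≈ 19.500)
f = 17072 (f = 4*(11*388) = 4*4268 = 17072)
f/Y = 17072/(39/2) = 17072*(2/39) = 34144/39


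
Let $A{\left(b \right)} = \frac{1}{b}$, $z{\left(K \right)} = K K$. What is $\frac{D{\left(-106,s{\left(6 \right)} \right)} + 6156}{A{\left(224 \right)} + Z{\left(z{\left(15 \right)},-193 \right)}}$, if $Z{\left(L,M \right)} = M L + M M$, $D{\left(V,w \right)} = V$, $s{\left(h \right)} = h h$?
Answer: $- \frac{1355200}{1383423} \approx -0.9796$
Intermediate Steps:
$s{\left(h \right)} = h^{2}$
$z{\left(K \right)} = K^{2}$
$Z{\left(L,M \right)} = M^{2} + L M$ ($Z{\left(L,M \right)} = L M + M^{2} = M^{2} + L M$)
$\frac{D{\left(-106,s{\left(6 \right)} \right)} + 6156}{A{\left(224 \right)} + Z{\left(z{\left(15 \right)},-193 \right)}} = \frac{-106 + 6156}{\frac{1}{224} - 193 \left(15^{2} - 193\right)} = \frac{6050}{\frac{1}{224} - 193 \left(225 - 193\right)} = \frac{6050}{\frac{1}{224} - 6176} = \frac{6050}{- \frac{1383423}{224}} = 6050 \left(- \frac{224}{1383423}\right) = - \frac{1355200}{1383423}$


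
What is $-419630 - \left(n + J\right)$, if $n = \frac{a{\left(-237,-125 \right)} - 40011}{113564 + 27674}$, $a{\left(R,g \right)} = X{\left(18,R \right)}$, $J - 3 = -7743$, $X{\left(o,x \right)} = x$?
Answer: $- \frac{29087239786}{70619} \approx -4.1189 \cdot 10^{5}$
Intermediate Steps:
$J = -7740$ ($J = 3 - 7743 = -7740$)
$a{\left(R,g \right)} = R$
$n = - \frac{20124}{70619}$ ($n = \frac{-237 - 40011}{113564 + 27674} = - \frac{40248}{141238} = \left(-40248\right) \frac{1}{141238} = - \frac{20124}{70619} \approx -0.28497$)
$-419630 - \left(n + J\right) = -419630 - \left(- \frac{20124}{70619} - 7740\right) = -419630 - - \frac{546611184}{70619} = -419630 + \frac{546611184}{70619} = - \frac{29087239786}{70619}$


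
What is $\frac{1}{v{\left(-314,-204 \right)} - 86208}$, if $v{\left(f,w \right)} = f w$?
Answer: $- \frac{1}{22152} \approx -4.5143 \cdot 10^{-5}$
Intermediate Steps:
$\frac{1}{v{\left(-314,-204 \right)} - 86208} = \frac{1}{\left(-314\right) \left(-204\right) - 86208} = \frac{1}{64056 - 86208} = \frac{1}{-22152} = - \frac{1}{22152}$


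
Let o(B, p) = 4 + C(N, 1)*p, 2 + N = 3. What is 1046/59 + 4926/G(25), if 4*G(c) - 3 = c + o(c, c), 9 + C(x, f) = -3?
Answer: -220552/3953 ≈ -55.794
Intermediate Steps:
N = 1 (N = -2 + 3 = 1)
C(x, f) = -12 (C(x, f) = -9 - 3 = -12)
o(B, p) = 4 - 12*p
G(c) = 7/4 - 11*c/4 (G(c) = 3/4 + (c + (4 - 12*c))/4 = 3/4 + (4 - 11*c)/4 = 3/4 + (1 - 11*c/4) = 7/4 - 11*c/4)
1046/59 + 4926/G(25) = 1046/59 + 4926/(7/4 - 11/4*25) = 1046*(1/59) + 4926/(7/4 - 275/4) = 1046/59 + 4926/(-67) = 1046/59 + 4926*(-1/67) = 1046/59 - 4926/67 = -220552/3953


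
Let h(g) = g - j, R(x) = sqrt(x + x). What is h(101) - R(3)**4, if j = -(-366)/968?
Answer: 31277/484 ≈ 64.622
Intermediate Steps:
j = 183/484 (j = -(-366)/968 = -1*(-183/484) = 183/484 ≈ 0.37810)
R(x) = sqrt(2)*sqrt(x) (R(x) = sqrt(2*x) = sqrt(2)*sqrt(x))
h(g) = -183/484 + g (h(g) = g - 1*183/484 = g - 183/484 = -183/484 + g)
h(101) - R(3)**4 = (-183/484 + 101) - (sqrt(2)*sqrt(3))**4 = 48701/484 - (sqrt(6))**4 = 48701/484 - 1*36 = 48701/484 - 36 = 31277/484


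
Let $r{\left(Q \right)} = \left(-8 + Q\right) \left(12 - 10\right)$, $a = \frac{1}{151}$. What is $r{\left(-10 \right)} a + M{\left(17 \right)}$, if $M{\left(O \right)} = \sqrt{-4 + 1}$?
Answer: $- \frac{36}{151} + i \sqrt{3} \approx -0.23841 + 1.732 i$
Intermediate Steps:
$a = \frac{1}{151} \approx 0.0066225$
$M{\left(O \right)} = i \sqrt{3}$ ($M{\left(O \right)} = \sqrt{-3} = i \sqrt{3}$)
$r{\left(Q \right)} = -16 + 2 Q$ ($r{\left(Q \right)} = \left(-8 + Q\right) 2 = -16 + 2 Q$)
$r{\left(-10 \right)} a + M{\left(17 \right)} = \left(-16 + 2 \left(-10\right)\right) \frac{1}{151} + i \sqrt{3} = \left(-16 - 20\right) \frac{1}{151} + i \sqrt{3} = \left(-36\right) \frac{1}{151} + i \sqrt{3} = - \frac{36}{151} + i \sqrt{3}$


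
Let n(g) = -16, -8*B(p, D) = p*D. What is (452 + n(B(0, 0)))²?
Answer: 190096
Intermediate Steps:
B(p, D) = -D*p/8 (B(p, D) = -p*D/8 = -D*p/8)
(452 + n(B(0, 0)))² = (452 - 16)² = 436² = 190096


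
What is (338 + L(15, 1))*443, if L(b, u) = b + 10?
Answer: 160809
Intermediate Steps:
L(b, u) = 10 + b
(338 + L(15, 1))*443 = (338 + (10 + 15))*443 = (338 + 25)*443 = 363*443 = 160809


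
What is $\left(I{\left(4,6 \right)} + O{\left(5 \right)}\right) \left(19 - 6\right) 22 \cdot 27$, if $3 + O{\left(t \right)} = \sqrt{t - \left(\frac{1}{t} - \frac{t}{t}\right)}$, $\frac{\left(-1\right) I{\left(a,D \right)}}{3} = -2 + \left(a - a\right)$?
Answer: $23166 + \frac{7722 \sqrt{145}}{5} \approx 41763.0$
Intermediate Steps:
$I{\left(a,D \right)} = 6$ ($I{\left(a,D \right)} = - 3 \left(-2 + \left(a - a\right)\right) = - 3 \left(-2 + 0\right) = \left(-3\right) \left(-2\right) = 6$)
$O{\left(t \right)} = -3 + \sqrt{1 + t - \frac{1}{t}}$ ($O{\left(t \right)} = -3 + \sqrt{t - \left(\frac{1}{t} - \frac{t}{t}\right)} = -3 + \sqrt{t + \left(- \frac{1}{t} + 1\right)} = -3 + \sqrt{t + \left(1 - \frac{1}{t}\right)} = -3 + \sqrt{1 + t - \frac{1}{t}}$)
$\left(I{\left(4,6 \right)} + O{\left(5 \right)}\right) \left(19 - 6\right) 22 \cdot 27 = \left(6 - \left(3 - \sqrt{1 + 5 - \frac{1}{5}}\right)\right) \left(19 - 6\right) 22 \cdot 27 = \left(6 - \left(3 - \sqrt{1 + 5 - \frac{1}{5}}\right)\right) 13 \cdot 22 \cdot 27 = \left(6 - \left(3 - \sqrt{\frac{29}{5}}\right)\right) 13 \cdot 22 \cdot 27 = \left(6 - \left(3 - \frac{\sqrt{145}}{5}\right)\right) 13 \cdot 22 \cdot 27 = \left(3 + \frac{\sqrt{145}}{5}\right) 13 \cdot 22 \cdot 27 = \left(39 + \frac{13 \sqrt{145}}{5}\right) 22 \cdot 27 = \left(858 + \frac{286 \sqrt{145}}{5}\right) 27 = 23166 + \frac{7722 \sqrt{145}}{5}$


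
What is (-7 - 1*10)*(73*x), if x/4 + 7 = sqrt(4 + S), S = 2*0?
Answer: 24820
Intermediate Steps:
S = 0
x = -20 (x = -28 + 4*sqrt(4 + 0) = -28 + 4*sqrt(4) = -28 + 4*2 = -28 + 8 = -20)
(-7 - 1*10)*(73*x) = (-7 - 1*10)*(73*(-20)) = (-7 - 10)*(-1460) = -17*(-1460) = 24820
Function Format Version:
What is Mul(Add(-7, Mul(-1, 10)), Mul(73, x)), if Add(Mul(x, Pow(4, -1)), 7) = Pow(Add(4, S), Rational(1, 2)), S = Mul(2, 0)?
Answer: 24820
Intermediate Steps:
S = 0
x = -20 (x = Add(-28, Mul(4, Pow(Add(4, 0), Rational(1, 2)))) = Add(-28, Mul(4, Pow(4, Rational(1, 2)))) = Add(-28, Mul(4, 2)) = Add(-28, 8) = -20)
Mul(Add(-7, Mul(-1, 10)), Mul(73, x)) = Mul(Add(-7, Mul(-1, 10)), Mul(73, -20)) = Mul(Add(-7, -10), -1460) = Mul(-17, -1460) = 24820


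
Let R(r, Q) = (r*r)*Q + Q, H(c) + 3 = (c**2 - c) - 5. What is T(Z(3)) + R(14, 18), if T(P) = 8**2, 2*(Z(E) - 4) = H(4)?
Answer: 3610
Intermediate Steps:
H(c) = -8 + c**2 - c (H(c) = -3 + ((c**2 - c) - 5) = -3 + (-5 + c**2 - c) = -8 + c**2 - c)
Z(E) = 6 (Z(E) = 4 + (-8 + 4**2 - 1*4)/2 = 4 + (-8 + 16 - 4)/2 = 4 + (1/2)*4 = 4 + 2 = 6)
R(r, Q) = Q + Q*r**2 (R(r, Q) = r**2*Q + Q = Q*r**2 + Q = Q + Q*r**2)
T(P) = 64
T(Z(3)) + R(14, 18) = 64 + 18*(1 + 14**2) = 64 + 18*(1 + 196) = 64 + 18*197 = 64 + 3546 = 3610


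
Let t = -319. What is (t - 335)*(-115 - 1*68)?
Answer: 119682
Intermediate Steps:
(t - 335)*(-115 - 1*68) = (-319 - 335)*(-115 - 1*68) = -654*(-115 - 68) = -654*(-183) = 119682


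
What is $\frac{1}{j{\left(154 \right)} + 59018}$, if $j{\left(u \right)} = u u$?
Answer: $\frac{1}{82734} \approx 1.2087 \cdot 10^{-5}$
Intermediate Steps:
$j{\left(u \right)} = u^{2}$
$\frac{1}{j{\left(154 \right)} + 59018} = \frac{1}{154^{2} + 59018} = \frac{1}{23716 + 59018} = \frac{1}{82734}$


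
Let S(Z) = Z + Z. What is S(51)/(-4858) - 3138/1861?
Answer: -7717113/4520369 ≈ -1.7072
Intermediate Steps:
S(Z) = 2*Z
S(51)/(-4858) - 3138/1861 = (2*51)/(-4858) - 3138/1861 = 102*(-1/4858) - 3138*1/1861 = -51/2429 - 3138/1861 = -7717113/4520369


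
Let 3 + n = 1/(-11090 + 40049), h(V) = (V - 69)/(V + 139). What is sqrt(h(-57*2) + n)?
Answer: I*sqrt(4415595627)/20685 ≈ 3.2125*I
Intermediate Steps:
h(V) = (-69 + V)/(139 + V)
n = -86876/28959 (n = -3 + 1/(-11090 + 40049) = -3 + 1/28959 = -86876/28959 ≈ -3.0000)
sqrt(h(-57*2) + n) = sqrt((-69 - 57*2)/(139 - 57*2) - 86876/28959) = sqrt((-69 - 114)/(139 - 114) - 86876/28959) = sqrt(-183/25 - 86876/28959) = sqrt(-7471397/723975) = I*sqrt(4415595627)/20685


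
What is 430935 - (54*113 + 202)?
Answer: 424631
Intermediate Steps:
430935 - (54*113 + 202) = 430935 - (6102 + 202) = 430935 - 1*6304 = 430935 - 6304 = 424631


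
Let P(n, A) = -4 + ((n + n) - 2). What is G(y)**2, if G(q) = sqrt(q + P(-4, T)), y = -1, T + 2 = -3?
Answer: -15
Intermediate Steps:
T = -5 (T = -2 - 3 = -5)
P(n, A) = -6 + 2*n (P(n, A) = -4 + (2*n - 2) = -4 + (-2 + 2*n) = -6 + 2*n)
G(q) = sqrt(-14 + q) (G(q) = sqrt(q + (-6 + 2*(-4))) = sqrt(q + (-6 - 8)) = sqrt(q - 14) = sqrt(-14 + q))
G(y)**2 = (sqrt(-14 - 1))**2 = (sqrt(-15))**2 = (I*sqrt(15))**2 = -15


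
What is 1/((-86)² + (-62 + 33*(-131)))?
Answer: 1/3011 ≈ 0.00033212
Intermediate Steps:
1/((-86)² + (-62 + 33*(-131))) = 1/(7396 + (-62 - 4323)) = 1/(7396 - 4385) = 1/3011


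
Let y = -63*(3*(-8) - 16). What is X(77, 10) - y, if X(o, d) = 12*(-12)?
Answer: -2664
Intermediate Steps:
X(o, d) = -144
y = 2520 (y = -63*(-24 - 16) = -63*(-40) = 2520)
X(77, 10) - y = -144 - 1*2520 = -144 - 2520 = -2664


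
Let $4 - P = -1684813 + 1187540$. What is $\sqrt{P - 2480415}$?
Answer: $i \sqrt{1983138} \approx 1408.2 i$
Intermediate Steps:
$P = 497277$ ($P = 4 - \left(-1684813 + 1187540\right) = 4 - -497273 = 4 + 497273 = 497277$)
$\sqrt{P - 2480415} = \sqrt{497277 - 2480415} = \sqrt{-1983138} = i \sqrt{1983138}$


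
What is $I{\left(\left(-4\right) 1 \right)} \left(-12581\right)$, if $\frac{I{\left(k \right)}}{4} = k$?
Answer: $201296$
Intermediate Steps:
$I{\left(k \right)} = 4 k$
$I{\left(\left(-4\right) 1 \right)} \left(-12581\right) = 4 \left(\left(-4\right) 1\right) \left(-12581\right) = 4 \left(-4\right) \left(-12581\right) = \left(-16\right) \left(-12581\right) = 201296$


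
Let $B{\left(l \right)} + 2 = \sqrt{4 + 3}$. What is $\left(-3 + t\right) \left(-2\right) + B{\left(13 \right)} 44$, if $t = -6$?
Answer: $-70 + 44 \sqrt{7} \approx 46.413$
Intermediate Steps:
$B{\left(l \right)} = -2 + \sqrt{7}$ ($B{\left(l \right)} = -2 + \sqrt{4 + 3} = -2 + \sqrt{7}$)
$\left(-3 + t\right) \left(-2\right) + B{\left(13 \right)} 44 = \left(-3 - 6\right) \left(-2\right) + \left(-2 + \sqrt{7}\right) 44 = \left(-9\right) \left(-2\right) - \left(88 - 44 \sqrt{7}\right) = 18 - \left(88 - 44 \sqrt{7}\right) = -70 + 44 \sqrt{7}$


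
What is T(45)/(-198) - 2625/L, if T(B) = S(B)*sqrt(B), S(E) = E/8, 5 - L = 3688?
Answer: 2625/3683 - 15*sqrt(5)/176 ≈ 0.52216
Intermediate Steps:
L = -3683 (L = 5 - 1*3688 = 5 - 3688 = -3683)
S(E) = E/8 (S(E) = E*(1/8) = E/8)
T(B) = B**(3/2)/8 (T(B) = (B/8)*sqrt(B) = B**(3/2)/8)
T(45)/(-198) - 2625/L = (45**(3/2)/8)/(-198) - 2625/(-3683) = ((135*sqrt(5))/8)*(-1/198) - 2625*(-1/3683) = (135*sqrt(5)/8)*(-1/198) + 2625/3683 = -15*sqrt(5)/176 + 2625/3683 = 2625/3683 - 15*sqrt(5)/176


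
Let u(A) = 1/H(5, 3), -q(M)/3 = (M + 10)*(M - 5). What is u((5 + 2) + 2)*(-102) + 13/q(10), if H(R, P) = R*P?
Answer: -2053/300 ≈ -6.8433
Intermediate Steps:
H(R, P) = P*R
q(M) = -3*(-5 + M)*(10 + M) (q(M) = -3*(M + 10)*(M - 5) = -3*(10 + M)*(-5 + M) = -3*(-5 + M)*(10 + M))
u(A) = 1/15 (u(A) = 1/(3*5) = 1/15)
u((5 + 2) + 2)*(-102) + 13/q(10) = (1/15)*(-102) + 13/(150 - 15*10 - 3*10**2) = -34/5 + 13/(150 - 150 - 3*100) = -34/5 + 13/(150 - 150 - 300) = -34/5 + 13/(-300) = -34/5 + 13*(-1/300) = -34/5 - 13/300 = -2053/300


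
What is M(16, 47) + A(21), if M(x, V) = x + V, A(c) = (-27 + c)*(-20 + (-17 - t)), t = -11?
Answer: 219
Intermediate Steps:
A(c) = 702 - 26*c (A(c) = (-27 + c)*(-20 + (-17 - 1*(-11))) = (-27 + c)*(-20 + (-17 + 11)) = (-27 + c)*(-20 - 6) = (-27 + c)*(-26) = 702 - 26*c)
M(x, V) = V + x
M(16, 47) + A(21) = (47 + 16) + (702 - 26*21) = 63 + (702 - 546) = 63 + 156 = 219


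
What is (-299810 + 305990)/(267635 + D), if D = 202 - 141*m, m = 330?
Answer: 2060/73769 ≈ 0.027925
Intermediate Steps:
D = -46328 (D = 202 - 141*330 = 202 - 46530 = -46328)
(-299810 + 305990)/(267635 + D) = (-299810 + 305990)/(267635 - 46328) = 6180/221307 = 6180*(1/221307) = 2060/73769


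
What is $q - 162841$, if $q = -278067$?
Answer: $-440908$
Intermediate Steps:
$q - 162841 = -278067 - 162841 = -440908$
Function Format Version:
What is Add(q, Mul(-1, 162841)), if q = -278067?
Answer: -440908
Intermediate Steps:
Add(q, Mul(-1, 162841)) = Add(-278067, Mul(-1, 162841)) = Add(-278067, -162841) = -440908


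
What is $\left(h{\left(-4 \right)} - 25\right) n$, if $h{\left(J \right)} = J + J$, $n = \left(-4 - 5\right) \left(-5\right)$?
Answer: $-1485$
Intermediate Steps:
$n = 45$ ($n = \left(-9\right) \left(-5\right) = 45$)
$h{\left(J \right)} = 2 J$
$\left(h{\left(-4 \right)} - 25\right) n = \left(2 \left(-4\right) - 25\right) 45 = \left(-8 - 25\right) 45 = \left(-33\right) 45 = -1485$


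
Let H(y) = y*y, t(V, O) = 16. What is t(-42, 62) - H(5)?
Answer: -9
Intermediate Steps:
H(y) = y²
t(-42, 62) - H(5) = 16 - 1*5² = 16 - 1*25 = 16 - 25 = -9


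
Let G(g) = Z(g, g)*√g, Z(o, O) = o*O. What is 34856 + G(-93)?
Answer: 34856 + 8649*I*√93 ≈ 34856.0 + 83408.0*I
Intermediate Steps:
Z(o, O) = O*o
G(g) = g^(5/2) (G(g) = (g*g)*√g = g²*√g = g^(5/2))
34856 + G(-93) = 34856 + (-93)^(5/2) = 34856 + 8649*I*√93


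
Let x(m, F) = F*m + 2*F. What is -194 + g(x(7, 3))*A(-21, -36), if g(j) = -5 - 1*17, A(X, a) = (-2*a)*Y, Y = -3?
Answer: 4558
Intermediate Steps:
x(m, F) = 2*F + F*m
A(X, a) = 6*a (A(X, a) = -2*a*(-3) = 6*a)
g(j) = -22 (g(j) = -5 - 17 = -22)
-194 + g(x(7, 3))*A(-21, -36) = -194 - 132*(-36) = -194 - 22*(-216) = -194 + 4752 = 4558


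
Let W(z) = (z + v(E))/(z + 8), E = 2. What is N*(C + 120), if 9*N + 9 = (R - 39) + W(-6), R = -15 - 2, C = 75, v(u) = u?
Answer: -4355/3 ≈ -1451.7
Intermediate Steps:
R = -17
W(z) = (2 + z)/(8 + z) (W(z) = (z + 2)/(z + 8) = (2 + z)/(8 + z))
N = -67/9 (N = -1 + ((-17 - 39) + (2 - 6)/(8 - 6))/9 = -1 + (-56 - 4/2)/9 = -1 + (-56 + (1/2)*(-4))/9 = -1 + (-56 - 2)/9 = -1 + (1/9)*(-58) = -1 - 58/9 = -67/9 ≈ -7.4444)
N*(C + 120) = -67*(75 + 120)/9 = -67/9*195 = -4355/3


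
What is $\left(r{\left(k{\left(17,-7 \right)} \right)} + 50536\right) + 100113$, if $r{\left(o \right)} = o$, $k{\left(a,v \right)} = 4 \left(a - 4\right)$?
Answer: $150701$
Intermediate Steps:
$k{\left(a,v \right)} = -16 + 4 a$ ($k{\left(a,v \right)} = 4 \left(-4 + a\right) = -16 + 4 a$)
$\left(r{\left(k{\left(17,-7 \right)} \right)} + 50536\right) + 100113 = \left(\left(-16 + 4 \cdot 17\right) + 50536\right) + 100113 = \left(\left(-16 + 68\right) + 50536\right) + 100113 = \left(52 + 50536\right) + 100113 = 50588 + 100113 = 150701$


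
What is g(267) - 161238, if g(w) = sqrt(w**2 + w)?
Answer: -161238 + 2*sqrt(17889) ≈ -1.6097e+5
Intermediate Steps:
g(w) = sqrt(w + w**2)
g(267) - 161238 = sqrt(267*(1 + 267)) - 161238 = sqrt(267*268) - 161238 = sqrt(71556) - 161238 = 2*sqrt(17889) - 161238 = -161238 + 2*sqrt(17889)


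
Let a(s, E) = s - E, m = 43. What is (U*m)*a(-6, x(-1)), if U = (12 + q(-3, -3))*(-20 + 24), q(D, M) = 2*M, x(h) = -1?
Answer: -5160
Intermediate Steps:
U = 24 (U = (12 + 2*(-3))*(-20 + 24) = (12 - 6)*4 = 6*4 = 24)
(U*m)*a(-6, x(-1)) = (24*43)*(-6 - 1*(-1)) = 1032*(-6 + 1) = 1032*(-5) = -5160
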